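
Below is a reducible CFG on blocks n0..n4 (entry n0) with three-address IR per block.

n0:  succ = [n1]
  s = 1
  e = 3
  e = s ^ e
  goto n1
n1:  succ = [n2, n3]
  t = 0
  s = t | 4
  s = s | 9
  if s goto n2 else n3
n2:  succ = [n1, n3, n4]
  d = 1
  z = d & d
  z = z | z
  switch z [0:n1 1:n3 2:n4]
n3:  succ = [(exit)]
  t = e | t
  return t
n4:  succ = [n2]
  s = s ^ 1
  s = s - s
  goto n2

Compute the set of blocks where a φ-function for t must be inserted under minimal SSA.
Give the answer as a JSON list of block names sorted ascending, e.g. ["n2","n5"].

Answer: ["n1"]

Analysis:
idom tree: n1←n0 n2←n1 n3←n1 n4←n2
Dom∩ at merges:
  n1: preds {n0,n2}: {n0} ∩ {n0,n1,n2} = {n0}; idom=n0
  n2: preds {n1,n4}: {n0,n1} ∩ {n0,n1,n2,n4} = {n0,n1}; idom=n1
  n3: preds {n1,n2}: {n0,n1} ∩ {n0,n1,n2} = {n0,n1}; idom=n1

DF walk-up:
  n1←n0: walk · to n0
  n1←n2: walk n2→n1 to n0
  n2←n1: walk · to n1
  n2←n4: walk n4→n2 to n1
  n3←n1: walk · to n1
  n3←n2: walk n2 to n1
  DF(n0)=∅
  DF(n1)={n1}
  DF(n2)={n1,n2,n3}
  DF(n3)=∅
  DF(n4)={n2}

φ for t: defs {n1,n3}
  DF⁺ = {n1}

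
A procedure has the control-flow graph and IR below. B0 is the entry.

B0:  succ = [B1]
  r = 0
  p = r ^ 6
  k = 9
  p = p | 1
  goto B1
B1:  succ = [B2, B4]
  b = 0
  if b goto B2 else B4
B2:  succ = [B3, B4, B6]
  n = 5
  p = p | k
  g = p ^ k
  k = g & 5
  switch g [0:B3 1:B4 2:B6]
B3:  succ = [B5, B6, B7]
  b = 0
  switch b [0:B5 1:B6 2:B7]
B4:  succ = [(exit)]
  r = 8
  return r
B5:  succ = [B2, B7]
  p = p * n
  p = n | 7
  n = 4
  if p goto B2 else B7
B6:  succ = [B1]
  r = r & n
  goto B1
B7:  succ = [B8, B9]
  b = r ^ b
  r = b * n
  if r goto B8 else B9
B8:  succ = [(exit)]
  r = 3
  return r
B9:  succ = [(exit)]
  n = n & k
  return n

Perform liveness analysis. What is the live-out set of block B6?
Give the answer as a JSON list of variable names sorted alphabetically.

Block summaries:
  B0 def {k,p,r} use ∅
  B1 def {b} use ∅
  B2 def {g,k,n,p} use {k,p}
  B3 def {b} use ∅
  B4 def {r} use ∅
  B5 def {n,p} use {n,p}
  B6 def {r} use {n,r}
  B7 def {b,r} use {b,n,r}
  B8 def {r} use ∅
  B9 def {n} use {k,n}

Backward fixpoint:
  B0 li=∅ lo={k,p,r}
  B1 li={k,p,r} lo={k,p,r}
  B2 li={k,p,r} lo={k,n,p,r}
  B3 li={k,n,p,r} lo={b,k,n,p,r}
  B4 li=∅ lo=∅
  B5 li={b,k,n,p,r} lo={b,k,n,p,r}
  B6 li={k,n,p,r} lo={k,p,r}
  B7 li={b,k,n,r} lo={k,n}
  B8 li=∅ lo=∅
  B9 li={k,n} lo=∅

live-out(B6) = ["k", "p", "r"]

Answer: ["k", "p", "r"]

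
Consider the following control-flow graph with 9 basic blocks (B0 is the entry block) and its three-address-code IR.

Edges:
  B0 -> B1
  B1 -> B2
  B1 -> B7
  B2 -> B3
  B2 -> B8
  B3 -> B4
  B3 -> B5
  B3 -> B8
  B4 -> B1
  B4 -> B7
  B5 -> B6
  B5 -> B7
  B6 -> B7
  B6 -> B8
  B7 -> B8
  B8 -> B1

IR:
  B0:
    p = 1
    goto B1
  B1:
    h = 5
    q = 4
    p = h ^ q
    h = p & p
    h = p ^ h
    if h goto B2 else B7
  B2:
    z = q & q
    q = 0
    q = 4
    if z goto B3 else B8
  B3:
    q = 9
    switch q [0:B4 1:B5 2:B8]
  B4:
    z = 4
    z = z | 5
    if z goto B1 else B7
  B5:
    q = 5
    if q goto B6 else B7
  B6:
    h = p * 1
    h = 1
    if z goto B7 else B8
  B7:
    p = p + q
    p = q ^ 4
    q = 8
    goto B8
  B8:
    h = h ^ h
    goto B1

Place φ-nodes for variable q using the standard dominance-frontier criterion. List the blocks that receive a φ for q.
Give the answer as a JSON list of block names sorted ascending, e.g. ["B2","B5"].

idom tree: B1←B0 B2←B1 B3←B2 B4←B3 B5←B3 B6←B5 B7←B1 B8←B1
Dom∩ at merges:
  B1: preds {B0,B4,B8}: {B0} ∩ {B0,B1,B2,B3,B4} ∩ {B0,B1,B8} = {B0}; idom=B0
  B7: preds {B1,B4,B5,B6}: {B0,B1} ∩ {B0,B1,B2,B3,B4} ∩ {B0,B1,B2,B3,B5} ∩ {B0,B1,B2,B3,B5,B6} = {B0,B1}; idom=B1
  B8: preds {B2,B3,B6,B7}: {B0,B1,B2} ∩ {B0,B1,B2,B3} ∩ {B0,B1,B2,B3,B5,B6} ∩ {B0,B1,B7} = {B0,B1}; idom=B1

DF walk-up:
  join B1 pred B0: · stop@B0
  join B1 pred B4: B4→B3→B2→B1 stop@B0
  join B1 pred B8: B8→B1 stop@B0
  join B7 pred B1: · stop@B1
  join B7 pred B4: B4→B3→B2 stop@B1
  join B7 pred B5: B5→B3→B2 stop@B1
  join B7 pred B6: B6→B5→B3→B2 stop@B1
  join B8 pred B2: B2 stop@B1
  join B8 pred B3: B3→B2 stop@B1
  join B8 pred B6: B6→B5→B3→B2 stop@B1
  join B8 pred B7: B7 stop@B1
  B0: DF=∅
  B1: DF={B1}
  B2: DF={B1,B7,B8}
  B3: DF={B1,B7,B8}
  B4: DF={B1,B7}
  B5: DF={B7,B8}
  B6: DF={B7,B8}
  B7: DF={B8}
  B8: DF={B1}

φ for q: defs {B1,B2,B3,B5,B7}
  DF⁺ = {B1,B7,B8}

Answer: ["B1", "B7", "B8"]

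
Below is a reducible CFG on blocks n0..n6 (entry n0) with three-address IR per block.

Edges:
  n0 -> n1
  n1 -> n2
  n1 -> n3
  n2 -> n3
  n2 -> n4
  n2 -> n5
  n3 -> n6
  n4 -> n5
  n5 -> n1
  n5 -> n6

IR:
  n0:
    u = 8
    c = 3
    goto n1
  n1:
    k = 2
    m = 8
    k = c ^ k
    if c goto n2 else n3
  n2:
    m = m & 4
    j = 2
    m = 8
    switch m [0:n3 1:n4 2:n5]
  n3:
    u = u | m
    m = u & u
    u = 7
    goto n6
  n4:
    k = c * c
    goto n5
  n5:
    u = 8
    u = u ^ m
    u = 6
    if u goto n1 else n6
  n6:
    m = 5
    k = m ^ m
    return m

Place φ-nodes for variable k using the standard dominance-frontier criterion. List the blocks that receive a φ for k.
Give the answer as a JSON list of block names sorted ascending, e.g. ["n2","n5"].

idom tree: n1←n0 n2←n1 n3←n1 n4←n2 n5←n2 n6←n1
Dom at joins:
  n1: preds {n0,n5}: {n0} ∩ {n0,n1,n2,n5} = {n0}; idom=n0
  n3: preds {n1,n2}: {n0,n1} ∩ {n0,n1,n2} = {n0,n1}; idom=n1
  n5: preds {n2,n4}: {n0,n1,n2} ∩ {n0,n1,n2,n4} = {n0,n1,n2}; idom=n2
  n6: preds {n3,n5}: {n0,n1,n3} ∩ {n0,n1,n2,n5} = {n0,n1}; idom=n1

DF derivation:
  join n1 pred n0: · stop@n0
  join n1 pred n5: n5→n2→n1 stop@n0
  join n3 pred n1: · stop@n1
  join n3 pred n2: n2 stop@n1
  join n5 pred n2: · stop@n2
  join n5 pred n4: n4 stop@n2
  join n6 pred n3: n3 stop@n1
  join n6 pred n5: n5→n2 stop@n1
  DF(n0)=∅
  DF(n1)={n1}
  DF(n2)={n1,n3,n6}
  DF(n3)={n6}
  DF(n4)={n5}
  DF(n5)={n1,n6}
  DF(n6)=∅

φ for k: defs {n1,n4,n6}
  DF⁺ = {n1,n5,n6}

Answer: ["n1", "n5", "n6"]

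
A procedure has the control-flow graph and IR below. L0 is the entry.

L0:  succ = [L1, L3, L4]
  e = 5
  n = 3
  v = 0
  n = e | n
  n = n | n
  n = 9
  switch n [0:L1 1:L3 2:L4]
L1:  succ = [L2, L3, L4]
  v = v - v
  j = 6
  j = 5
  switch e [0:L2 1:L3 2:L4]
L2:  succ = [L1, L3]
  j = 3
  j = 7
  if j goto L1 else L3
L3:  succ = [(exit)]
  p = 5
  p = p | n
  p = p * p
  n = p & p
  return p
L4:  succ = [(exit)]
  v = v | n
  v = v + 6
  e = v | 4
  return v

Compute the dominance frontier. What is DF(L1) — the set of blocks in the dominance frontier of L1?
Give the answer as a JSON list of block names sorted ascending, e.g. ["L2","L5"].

idom tree: L1←L0 L2←L1 L3←L0 L4←L0
Dom∩ at merges:
  L1: preds {L0,L2}: {L0} ∩ {L0,L1,L2} = {L0}; idom=L0
  L3: preds {L0,L1,L2}: {L0} ∩ {L0,L1} ∩ {L0,L1,L2} = {L0}; idom=L0
  L4: preds {L0,L1}: {L0} ∩ {L0,L1} = {L0}; idom=L0

DF derivation:
  L1←L0: walk · to L0
  L1←L2: walk L2→L1 to L0
  L3←L0: walk · to L0
  L3←L1: walk L1 to L0
  L3←L2: walk L2→L1 to L0
  L4←L0: walk · to L0
  L4←L1: walk L1 to L0
  L0 → ∅
  L1 → {L1,L3,L4}
  L2 → {L1,L3}
  L3 → ∅
  L4 → ∅

DF(L1) = ["L1", "L3", "L4"]

Answer: ["L1", "L3", "L4"]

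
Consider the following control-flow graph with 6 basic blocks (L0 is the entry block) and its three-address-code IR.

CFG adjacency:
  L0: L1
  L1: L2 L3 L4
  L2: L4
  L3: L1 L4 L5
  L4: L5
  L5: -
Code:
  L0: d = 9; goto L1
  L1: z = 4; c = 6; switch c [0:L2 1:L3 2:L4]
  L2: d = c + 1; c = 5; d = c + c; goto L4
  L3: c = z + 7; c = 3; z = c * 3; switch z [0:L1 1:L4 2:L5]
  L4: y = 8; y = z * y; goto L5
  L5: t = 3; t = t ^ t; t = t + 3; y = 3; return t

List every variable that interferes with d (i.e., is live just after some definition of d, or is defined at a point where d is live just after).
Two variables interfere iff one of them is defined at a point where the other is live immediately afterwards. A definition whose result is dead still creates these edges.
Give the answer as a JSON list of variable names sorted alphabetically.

Per-block:
  L0: {d} / ∅
  L1: {c,z} / ∅
  L2: {c,d} / {c}
  L3: {c,z} / {z}
  L4: {y} / {z}
  L5: {t,y} / ∅

Liveness:
  L0 li=∅ lo=∅
  L1 li=∅ lo={c,z}
  L2 li={c,z} lo={z}
  L3 li={z} lo={z}
  L4 li={z} lo=∅
  L5 li=∅ lo=∅

Conflict graph:
  c: {z}
  d: {z}
  t: {y}
  y: {t,z}
  z: {c,d,y}

N(d) = ["z"]

Answer: ["z"]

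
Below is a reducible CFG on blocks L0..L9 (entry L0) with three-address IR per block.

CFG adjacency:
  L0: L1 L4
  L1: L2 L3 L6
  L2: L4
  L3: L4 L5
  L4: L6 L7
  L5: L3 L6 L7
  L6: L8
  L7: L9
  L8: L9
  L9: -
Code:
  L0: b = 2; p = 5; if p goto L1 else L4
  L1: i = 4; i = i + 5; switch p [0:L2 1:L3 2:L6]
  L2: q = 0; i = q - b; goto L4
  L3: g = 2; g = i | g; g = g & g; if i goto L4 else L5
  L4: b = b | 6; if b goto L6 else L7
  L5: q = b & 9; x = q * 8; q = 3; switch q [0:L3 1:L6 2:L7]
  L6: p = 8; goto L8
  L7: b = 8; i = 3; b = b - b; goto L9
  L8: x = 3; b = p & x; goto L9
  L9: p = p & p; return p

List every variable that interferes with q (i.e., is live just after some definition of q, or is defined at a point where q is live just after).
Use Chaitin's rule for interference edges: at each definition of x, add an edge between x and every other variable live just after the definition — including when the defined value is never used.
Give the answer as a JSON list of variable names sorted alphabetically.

def/use:
  L0: def={b,p} ue=∅
  L1: def={i} ue={p}
  L2: def={i,q} ue={b}
  L3: def={g} ue={i}
  L4: def={b} ue={b}
  L5: def={q,x} ue={b}
  L6: def={p} ue=∅
  L7: def={b,i} ue=∅
  L8: def={b,x} ue={p}
  L9: def={p} ue={p}

Live sets:
  L0 li=∅ lo={b,p}
  L1 li={b,p} lo={b,i,p}
  L2 li={b,p} lo={b,p}
  L3 li={b,i,p} lo={b,i,p}
  L4 li={b,p} lo={p}
  L5 li={b,i,p} lo={b,i,p}
  L6 li=∅ lo={p}
  L7 li={p} lo={p}
  L8 li={p} lo={p}
  L9 li={p} lo=∅

Interference:
  b — {g,i,p,q,x}
  g — {b,i,p}
  i — {b,g,p,q,x}
  p — {b,g,i,q,x}
  q — {b,i,p}
  x — {b,i,p}

N(q) = ["b", "i", "p"]

Answer: ["b", "i", "p"]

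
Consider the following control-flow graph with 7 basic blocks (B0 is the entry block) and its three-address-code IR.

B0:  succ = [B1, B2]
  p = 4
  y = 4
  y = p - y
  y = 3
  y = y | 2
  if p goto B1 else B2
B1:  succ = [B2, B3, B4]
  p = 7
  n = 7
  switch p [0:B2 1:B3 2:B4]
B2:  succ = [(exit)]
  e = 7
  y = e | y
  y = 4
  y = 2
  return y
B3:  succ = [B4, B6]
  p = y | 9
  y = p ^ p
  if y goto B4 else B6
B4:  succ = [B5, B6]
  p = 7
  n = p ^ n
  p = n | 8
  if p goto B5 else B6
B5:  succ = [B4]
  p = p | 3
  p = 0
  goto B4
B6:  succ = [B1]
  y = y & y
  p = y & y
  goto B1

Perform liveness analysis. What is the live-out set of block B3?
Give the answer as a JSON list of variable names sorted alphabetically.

def/use:
  B0 def {p,y} use ∅
  B1 def {n,p} use ∅
  B2 def {e,y} use {y}
  B3 def {p,y} use {y}
  B4 def {n,p} use {n}
  B5 def {p} use {p}
  B6 def {p,y} use {y}

Liveness:
  live B0: ∅→{y}
  live B1: {y}→{n,y}
  live B2: {y}→∅
  live B3: {n,y}→{n,y}
  live B4: {n,y}→{n,p,y}
  live B5: {n,p,y}→{n,y}
  live B6: {y}→{y}

live-out(B3) = ["n", "y"]

Answer: ["n", "y"]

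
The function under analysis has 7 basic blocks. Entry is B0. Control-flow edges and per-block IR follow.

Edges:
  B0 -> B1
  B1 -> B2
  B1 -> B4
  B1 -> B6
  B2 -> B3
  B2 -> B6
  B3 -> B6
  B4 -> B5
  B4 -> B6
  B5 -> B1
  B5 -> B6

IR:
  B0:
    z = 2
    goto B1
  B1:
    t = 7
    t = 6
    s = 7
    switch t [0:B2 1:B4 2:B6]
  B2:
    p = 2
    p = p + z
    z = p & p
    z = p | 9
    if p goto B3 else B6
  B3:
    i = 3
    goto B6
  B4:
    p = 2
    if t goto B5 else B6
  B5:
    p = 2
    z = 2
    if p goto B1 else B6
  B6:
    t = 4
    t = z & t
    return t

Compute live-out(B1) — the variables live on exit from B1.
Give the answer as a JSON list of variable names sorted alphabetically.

Answer: ["t", "z"]

Working:
def/use:
  B0: {z} / ∅
  B1: {s,t} / ∅
  B2: {p,z} / {z}
  B3: {i} / ∅
  B4: {p} / {t}
  B5: {p,z} / ∅
  B6: {t} / {z}

Backward fixpoint:
  B0: in=∅ out={z}
  B1: in={z} out={t,z}
  B2: in={z} out={z}
  B3: in={z} out={z}
  B4: in={t,z} out={z}
  B5: in=∅ out={z}
  B6: in={z} out=∅

live-out(B1) = ["t", "z"]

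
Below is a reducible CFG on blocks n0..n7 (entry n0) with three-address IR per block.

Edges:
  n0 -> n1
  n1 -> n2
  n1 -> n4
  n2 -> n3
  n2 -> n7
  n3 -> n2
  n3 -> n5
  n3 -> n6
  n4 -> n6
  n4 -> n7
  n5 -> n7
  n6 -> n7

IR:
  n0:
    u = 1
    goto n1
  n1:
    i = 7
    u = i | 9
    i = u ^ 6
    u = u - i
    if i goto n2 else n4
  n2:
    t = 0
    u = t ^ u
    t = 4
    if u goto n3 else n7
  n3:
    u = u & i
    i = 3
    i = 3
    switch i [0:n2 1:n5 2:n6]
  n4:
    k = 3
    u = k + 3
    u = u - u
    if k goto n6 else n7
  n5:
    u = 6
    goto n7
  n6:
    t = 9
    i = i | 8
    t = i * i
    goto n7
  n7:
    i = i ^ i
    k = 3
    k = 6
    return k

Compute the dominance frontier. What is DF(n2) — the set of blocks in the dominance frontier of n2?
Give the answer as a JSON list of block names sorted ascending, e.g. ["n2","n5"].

Answer: ["n2", "n6", "n7"]

Derivation:
idom tree: n1←n0 n2←n1 n3←n2 n4←n1 n5←n3 n6←n1 n7←n1
Join-block Dom:
  n2: preds {n1,n3}: {n0,n1} ∩ {n0,n1,n2,n3} = {n0,n1}; idom=n1
  n6: preds {n3,n4}: {n0,n1,n2,n3} ∩ {n0,n1,n4} = {n0,n1}; idom=n1
  n7: preds {n2,n4,n5,n6}: {n0,n1,n2} ∩ {n0,n1,n4} ∩ {n0,n1,n2,n3,n5} ∩ {n0,n1,n6} = {n0,n1}; idom=n1

Frontier:
  n2←n1: walk · to n1
  n2←n3: walk n3→n2 to n1
  n6←n3: walk n3→n2 to n1
  n6←n4: walk n4 to n1
  n7←n2: walk n2 to n1
  n7←n4: walk n4 to n1
  n7←n5: walk n5→n3→n2 to n1
  n7←n6: walk n6 to n1
  n0: DF=∅
  n1: DF=∅
  n2: DF={n2,n6,n7}
  n3: DF={n2,n6,n7}
  n4: DF={n6,n7}
  n5: DF={n7}
  n6: DF={n7}
  n7: DF=∅

DF(n2) = ["n2", "n6", "n7"]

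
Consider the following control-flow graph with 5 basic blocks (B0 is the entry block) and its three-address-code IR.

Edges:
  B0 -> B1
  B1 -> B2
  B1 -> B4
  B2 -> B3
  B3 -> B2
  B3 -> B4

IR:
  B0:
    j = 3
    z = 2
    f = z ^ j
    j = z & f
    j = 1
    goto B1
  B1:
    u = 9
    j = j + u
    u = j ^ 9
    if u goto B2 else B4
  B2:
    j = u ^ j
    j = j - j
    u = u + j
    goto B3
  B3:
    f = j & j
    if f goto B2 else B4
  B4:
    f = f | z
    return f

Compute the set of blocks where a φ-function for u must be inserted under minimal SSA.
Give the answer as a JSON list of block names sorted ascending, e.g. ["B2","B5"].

idom tree: B1←B0 B2←B1 B3←B2 B4←B1
Join-block Dom:
  B2: preds {B1,B3}: {B0,B1} ∩ {B0,B1,B2,B3} = {B0,B1}; idom=B1
  B4: preds {B1,B3}: {B0,B1} ∩ {B0,B1,B2,B3} = {B0,B1}; idom=B1

DF walk-up:
  join B2 pred B1: · stop@B1
  join B2 pred B3: B3→B2 stop@B1
  join B4 pred B1: · stop@B1
  join B4 pred B3: B3→B2 stop@B1
  B0 → ∅
  B1 → ∅
  B2 → {B2,B4}
  B3 → {B2,B4}
  B4 → ∅

φ for u: defs {B1,B2}
  DF⁺ = {B2,B4}

Answer: ["B2", "B4"]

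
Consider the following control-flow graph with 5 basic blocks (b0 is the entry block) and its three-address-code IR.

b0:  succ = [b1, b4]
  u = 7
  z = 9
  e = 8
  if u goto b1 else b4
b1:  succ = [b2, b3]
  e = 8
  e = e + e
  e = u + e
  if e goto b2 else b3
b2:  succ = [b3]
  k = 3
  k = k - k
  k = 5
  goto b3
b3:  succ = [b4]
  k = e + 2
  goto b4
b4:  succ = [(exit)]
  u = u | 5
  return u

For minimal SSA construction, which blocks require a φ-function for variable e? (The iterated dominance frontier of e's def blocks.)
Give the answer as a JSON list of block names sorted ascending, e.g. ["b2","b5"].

Answer: ["b4"]

Derivation:
idom tree: b1←b0 b2←b1 b3←b1 b4←b0
Dom∩ at merges:
  b3: preds {b1,b2}: {b0,b1} ∩ {b0,b1,b2} = {b0,b1}; idom=b1
  b4: preds {b0,b3}: {b0} ∩ {b0,b1,b3} = {b0}; idom=b0

DF derivation:
  b3←b1: walk · to b1
  b3←b2: walk b2 to b1
  b4←b0: walk · to b0
  b4←b3: walk b3→b1 to b0
  b0 → ∅
  b1 → {b4}
  b2 → {b3}
  b3 → {b4}
  b4 → ∅

φ for e: defs {b0,b1}
  DF⁺ = {b4}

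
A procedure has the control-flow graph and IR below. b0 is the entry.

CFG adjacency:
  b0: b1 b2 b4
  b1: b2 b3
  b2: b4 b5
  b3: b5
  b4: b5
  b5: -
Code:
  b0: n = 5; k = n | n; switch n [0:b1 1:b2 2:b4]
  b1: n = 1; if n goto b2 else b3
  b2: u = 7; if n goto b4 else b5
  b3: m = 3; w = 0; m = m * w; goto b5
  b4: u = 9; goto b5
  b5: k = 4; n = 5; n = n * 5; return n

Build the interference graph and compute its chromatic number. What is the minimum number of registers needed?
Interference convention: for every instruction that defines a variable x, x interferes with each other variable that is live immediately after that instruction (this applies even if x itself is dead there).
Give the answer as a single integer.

Per-block:
  b0: {k,n} / ∅
  b1: {n} / ∅
  b2: {u} / {n}
  b3: {m,w} / ∅
  b4: {u} / ∅
  b5: {k,n} / ∅

Liveness:
  b0: in=∅ out={n}
  b1: in=∅ out={n}
  b2: in={n} out=∅
  b3: in=∅ out=∅
  b4: in=∅ out=∅
  b5: in=∅ out=∅

Interfere edges:
  k: {n}
  m: {w}
  n: {k,u}
  u: {n}
  w: {m}

Registers:
  {k,n} pairwise interfere (2-clique) ⇒ χ ≥ 2
  assign k→R1 m→R0 n→R0 u→R1 w→R1 — no edge inside a register ⇒ χ ≤ 2
  χ = 2

Answer: 2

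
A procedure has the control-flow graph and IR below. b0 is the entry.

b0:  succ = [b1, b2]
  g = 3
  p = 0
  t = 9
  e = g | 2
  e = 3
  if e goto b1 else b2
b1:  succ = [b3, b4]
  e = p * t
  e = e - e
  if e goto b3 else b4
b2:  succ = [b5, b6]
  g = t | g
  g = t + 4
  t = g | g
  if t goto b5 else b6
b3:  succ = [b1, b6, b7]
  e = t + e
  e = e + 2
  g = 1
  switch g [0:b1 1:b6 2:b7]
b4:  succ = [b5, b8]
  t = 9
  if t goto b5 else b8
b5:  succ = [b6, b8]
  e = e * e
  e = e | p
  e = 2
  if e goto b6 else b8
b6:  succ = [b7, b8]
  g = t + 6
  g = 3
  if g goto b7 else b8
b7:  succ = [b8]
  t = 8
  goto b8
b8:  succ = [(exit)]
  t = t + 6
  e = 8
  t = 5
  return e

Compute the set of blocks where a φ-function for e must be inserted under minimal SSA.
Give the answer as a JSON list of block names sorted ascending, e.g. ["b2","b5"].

idom tree: b1←b0 b2←b0 b3←b1 b4←b1 b5←b0 b6←b0 b7←b0 b8←b0
Dom at joins:
  b1: preds {b0,b3}: {b0} ∩ {b0,b1,b3} = {b0}; idom=b0
  b5: preds {b2,b4}: {b0,b2} ∩ {b0,b1,b4} = {b0}; idom=b0
  b6: preds {b2,b3,b5}: {b0,b2} ∩ {b0,b1,b3} ∩ {b0,b5} = {b0}; idom=b0
  b7: preds {b3,b6}: {b0,b1,b3} ∩ {b0,b6} = {b0}; idom=b0
  b8: preds {b4,b5,b6,b7}: {b0,b1,b4} ∩ {b0,b5} ∩ {b0,b6} ∩ {b0,b7} = {b0}; idom=b0

DF walk-up:
  b1←b0: walk · to b0
  b1←b3: walk b3→b1 to b0
  b5←b2: walk b2 to b0
  b5←b4: walk b4→b1 to b0
  b6←b2: walk b2 to b0
  b6←b3: walk b3→b1 to b0
  b6←b5: walk b5 to b0
  b7←b3: walk b3→b1 to b0
  b7←b6: walk b6 to b0
  b8←b4: walk b4→b1 to b0
  b8←b5: walk b5 to b0
  b8←b6: walk b6 to b0
  b8←b7: walk b7 to b0
  DF(b0)=∅
  DF(b1)={b1,b5,b6,b7,b8}
  DF(b2)={b5,b6}
  DF(b3)={b1,b6,b7}
  DF(b4)={b5,b8}
  DF(b5)={b6,b8}
  DF(b6)={b7,b8}
  DF(b7)={b8}
  DF(b8)=∅

φ for e: defs {b0,b1,b3,b5,b8}
  DF⁺ = {b1,b5,b6,b7,b8}

Answer: ["b1", "b5", "b6", "b7", "b8"]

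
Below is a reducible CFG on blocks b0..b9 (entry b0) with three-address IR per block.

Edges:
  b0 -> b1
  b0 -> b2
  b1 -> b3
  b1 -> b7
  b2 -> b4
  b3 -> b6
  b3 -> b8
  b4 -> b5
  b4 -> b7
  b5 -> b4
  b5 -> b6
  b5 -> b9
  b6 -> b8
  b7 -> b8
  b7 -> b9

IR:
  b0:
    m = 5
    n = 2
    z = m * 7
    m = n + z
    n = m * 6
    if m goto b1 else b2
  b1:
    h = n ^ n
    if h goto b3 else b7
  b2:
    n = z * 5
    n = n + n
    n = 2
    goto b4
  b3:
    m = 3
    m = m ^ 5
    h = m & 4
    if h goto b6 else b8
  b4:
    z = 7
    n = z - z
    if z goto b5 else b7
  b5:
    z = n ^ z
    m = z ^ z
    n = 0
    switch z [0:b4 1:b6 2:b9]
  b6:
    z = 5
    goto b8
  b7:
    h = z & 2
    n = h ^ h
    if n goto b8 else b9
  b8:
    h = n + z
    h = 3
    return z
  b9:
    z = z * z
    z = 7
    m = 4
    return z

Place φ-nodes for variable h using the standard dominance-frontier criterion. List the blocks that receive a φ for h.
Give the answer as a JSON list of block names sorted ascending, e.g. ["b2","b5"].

idom tree: b1←b0 b2←b0 b3←b1 b4←b2 b5←b4 b6←b0 b7←b0 b8←b0 b9←b0
Join-block Dom:
  b4: preds {b2,b5}: {b0,b2} ∩ {b0,b2,b4,b5} = {b0,b2}; idom=b2
  b6: preds {b3,b5}: {b0,b1,b3} ∩ {b0,b2,b4,b5} = {b0}; idom=b0
  b7: preds {b1,b4}: {b0,b1} ∩ {b0,b2,b4} = {b0}; idom=b0
  b8: preds {b3,b6,b7}: {b0,b1,b3} ∩ {b0,b6} ∩ {b0,b7} = {b0}; idom=b0
  b9: preds {b5,b7}: {b0,b2,b4,b5} ∩ {b0,b7} = {b0}; idom=b0

Frontier:
  join b4 pred b2: · stop@b2
  join b4 pred b5: b5→b4 stop@b2
  join b6 pred b3: b3→b1 stop@b0
  join b6 pred b5: b5→b4→b2 stop@b0
  join b7 pred b1: b1 stop@b0
  join b7 pred b4: b4→b2 stop@b0
  join b8 pred b3: b3→b1 stop@b0
  join b8 pred b6: b6 stop@b0
  join b8 pred b7: b7 stop@b0
  join b9 pred b5: b5→b4→b2 stop@b0
  join b9 pred b7: b7 stop@b0
  b0 → ∅
  b1 → {b6,b7,b8}
  b2 → {b6,b7,b9}
  b3 → {b6,b8}
  b4 → {b4,b6,b7,b9}
  b5 → {b4,b6,b9}
  b6 → {b8}
  b7 → {b8,b9}
  b8 → ∅
  b9 → ∅

φ for h: defs {b1,b3,b7,b8}
  DF⁺ = {b6,b7,b8,b9}

Answer: ["b6", "b7", "b8", "b9"]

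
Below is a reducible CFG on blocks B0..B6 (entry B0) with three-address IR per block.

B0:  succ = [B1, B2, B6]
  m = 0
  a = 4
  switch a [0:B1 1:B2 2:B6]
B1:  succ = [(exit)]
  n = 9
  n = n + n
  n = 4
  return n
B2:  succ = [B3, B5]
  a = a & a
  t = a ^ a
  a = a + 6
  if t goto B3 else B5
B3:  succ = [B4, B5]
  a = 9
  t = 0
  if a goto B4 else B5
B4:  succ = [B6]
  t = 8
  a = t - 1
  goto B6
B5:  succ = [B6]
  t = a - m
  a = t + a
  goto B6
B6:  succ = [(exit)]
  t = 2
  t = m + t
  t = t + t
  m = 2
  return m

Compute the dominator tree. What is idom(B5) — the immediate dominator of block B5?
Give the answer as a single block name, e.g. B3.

idom tree: B1←B0 B2←B0 B3←B2 B4←B3 B5←B2 B6←B0
Join-block Dom:
  B5: preds {B2,B3}: {B0,B2} ∩ {B0,B2,B3} = {B0,B2}; idom=B2
  B6: preds {B0,B4,B5}: {B0} ∩ {B0,B2,B3,B4} ∩ {B0,B2,B5} = {B0}; idom=B0

idom(B5) = B2

Answer: B2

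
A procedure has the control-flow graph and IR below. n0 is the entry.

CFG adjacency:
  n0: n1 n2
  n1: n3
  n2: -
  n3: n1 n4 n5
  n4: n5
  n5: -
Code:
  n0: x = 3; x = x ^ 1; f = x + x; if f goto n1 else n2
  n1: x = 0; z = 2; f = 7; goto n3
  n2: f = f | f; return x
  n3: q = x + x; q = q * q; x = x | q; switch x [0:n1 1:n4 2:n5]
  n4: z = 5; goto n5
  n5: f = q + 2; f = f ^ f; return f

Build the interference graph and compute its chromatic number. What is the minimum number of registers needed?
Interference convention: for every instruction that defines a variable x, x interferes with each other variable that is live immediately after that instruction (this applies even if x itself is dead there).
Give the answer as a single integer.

Per-block:
  n0 def {f,x} use ∅
  n1 def {f,x,z} use ∅
  n2 def {f} use {f,x}
  n3 def {q,x} use {x}
  n4 def {z} use ∅
  n5 def {f} use {q}

Liveness:
  n0: in=∅ out={f,x}
  n1: in=∅ out={x}
  n2: in={f,x} out=∅
  n3: in={x} out={q}
  n4: in={q} out={q}
  n5: in={q} out=∅

Interfere edges:
  f↔{x}
  q↔{x,z}
  x↔{f,q,z}
  z↔{q,x}

Registers:
  lower bound: {q,x,z} mutually conflict ⇒ χ ≥ 3
  assign f→r1 q→r1 x→r0 z→r2 — no edge inside a register ⇒ χ ≤ 3
  χ = 3

Answer: 3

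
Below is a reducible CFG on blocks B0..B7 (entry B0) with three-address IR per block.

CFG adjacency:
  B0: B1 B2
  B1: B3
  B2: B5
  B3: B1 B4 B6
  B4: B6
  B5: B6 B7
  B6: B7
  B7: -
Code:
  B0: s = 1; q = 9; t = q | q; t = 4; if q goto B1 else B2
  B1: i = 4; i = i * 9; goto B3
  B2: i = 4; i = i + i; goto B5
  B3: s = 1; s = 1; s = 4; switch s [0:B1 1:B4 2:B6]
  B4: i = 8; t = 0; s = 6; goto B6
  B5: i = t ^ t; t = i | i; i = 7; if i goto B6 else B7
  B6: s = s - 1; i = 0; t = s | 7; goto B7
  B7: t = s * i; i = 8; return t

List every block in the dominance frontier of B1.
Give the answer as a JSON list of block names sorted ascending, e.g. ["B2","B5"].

Answer: ["B1", "B6"]

Working:
idom tree: B1←B0 B2←B0 B3←B1 B4←B3 B5←B2 B6←B0 B7←B0
Dom at joins:
  B1: preds {B0,B3}: {B0} ∩ {B0,B1,B3} = {B0}; idom=B0
  B6: preds {B3,B4,B5}: {B0,B1,B3} ∩ {B0,B1,B3,B4} ∩ {B0,B2,B5} = {B0}; idom=B0
  B7: preds {B5,B6}: {B0,B2,B5} ∩ {B0,B6} = {B0}; idom=B0

DF derivation:
  join B1 pred B0: · stop@B0
  join B1 pred B3: B3→B1 stop@B0
  join B6 pred B3: B3→B1 stop@B0
  join B6 pred B4: B4→B3→B1 stop@B0
  join B6 pred B5: B5→B2 stop@B0
  join B7 pred B5: B5→B2 stop@B0
  join B7 pred B6: B6 stop@B0
  DF(B0)=∅
  DF(B1)={B1,B6}
  DF(B2)={B6,B7}
  DF(B3)={B1,B6}
  DF(B4)={B6}
  DF(B5)={B6,B7}
  DF(B6)={B7}
  DF(B7)=∅

DF(B1) = ["B1", "B6"]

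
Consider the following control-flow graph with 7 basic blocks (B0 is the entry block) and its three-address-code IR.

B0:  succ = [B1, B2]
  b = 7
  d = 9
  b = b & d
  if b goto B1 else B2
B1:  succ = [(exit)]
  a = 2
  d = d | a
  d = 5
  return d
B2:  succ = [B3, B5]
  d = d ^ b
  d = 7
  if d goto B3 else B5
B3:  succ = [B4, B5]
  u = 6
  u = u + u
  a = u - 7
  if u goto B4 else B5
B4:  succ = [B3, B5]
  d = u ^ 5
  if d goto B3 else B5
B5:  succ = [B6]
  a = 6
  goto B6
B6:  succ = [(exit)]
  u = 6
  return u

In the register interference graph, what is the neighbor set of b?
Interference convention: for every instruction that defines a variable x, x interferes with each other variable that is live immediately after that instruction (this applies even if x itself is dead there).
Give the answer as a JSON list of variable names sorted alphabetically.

Per-block:
  B0 def {b,d} use ∅
  B1 def {a,d} use {d}
  B2 def {d} use {b,d}
  B3 def {a,u} use ∅
  B4 def {d} use {u}
  B5 def {a} use ∅
  B6 def {u} use ∅

Live sets:
  live B0: ∅→{b,d}
  live B1: {d}→∅
  live B2: {b,d}→∅
  live B3: ∅→{u}
  live B4: {u}→∅
  live B5: ∅→∅
  live B6: ∅→∅

Interference:
  a: {d,u}
  b: {d}
  d: {a,b}
  u: {a}

N(b) = ["d"]

Answer: ["d"]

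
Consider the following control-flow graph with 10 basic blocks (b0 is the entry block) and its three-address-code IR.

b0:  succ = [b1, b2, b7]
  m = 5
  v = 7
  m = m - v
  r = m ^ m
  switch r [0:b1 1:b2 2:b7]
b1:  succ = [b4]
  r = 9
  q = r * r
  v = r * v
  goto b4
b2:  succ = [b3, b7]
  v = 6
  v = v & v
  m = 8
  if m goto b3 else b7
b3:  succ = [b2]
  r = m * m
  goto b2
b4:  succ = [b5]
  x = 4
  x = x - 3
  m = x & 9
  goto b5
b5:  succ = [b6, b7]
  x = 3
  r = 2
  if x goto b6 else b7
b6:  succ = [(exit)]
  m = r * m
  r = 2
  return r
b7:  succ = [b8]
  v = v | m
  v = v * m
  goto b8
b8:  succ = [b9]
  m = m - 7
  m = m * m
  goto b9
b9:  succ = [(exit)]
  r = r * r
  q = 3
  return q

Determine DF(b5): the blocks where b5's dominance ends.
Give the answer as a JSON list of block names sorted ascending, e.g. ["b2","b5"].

idom tree: b1←b0 b2←b0 b3←b2 b4←b1 b5←b4 b6←b5 b7←b0 b8←b7 b9←b8
Join-block Dom:
  b2: preds {b0,b3}: {b0} ∩ {b0,b2,b3} = {b0}; idom=b0
  b7: preds {b0,b2,b5}: {b0} ∩ {b0,b2} ∩ {b0,b1,b4,b5} = {b0}; idom=b0

DF derivation:
  join b2 pred b0: · stop@b0
  join b2 pred b3: b3→b2 stop@b0
  join b7 pred b0: · stop@b0
  join b7 pred b2: b2 stop@b0
  join b7 pred b5: b5→b4→b1 stop@b0
  DF(b0)=∅
  DF(b1)={b7}
  DF(b2)={b2,b7}
  DF(b3)={b2}
  DF(b4)={b7}
  DF(b5)={b7}
  DF(b6)=∅
  DF(b7)=∅
  DF(b8)=∅
  DF(b9)=∅

DF(b5) = ["b7"]

Answer: ["b7"]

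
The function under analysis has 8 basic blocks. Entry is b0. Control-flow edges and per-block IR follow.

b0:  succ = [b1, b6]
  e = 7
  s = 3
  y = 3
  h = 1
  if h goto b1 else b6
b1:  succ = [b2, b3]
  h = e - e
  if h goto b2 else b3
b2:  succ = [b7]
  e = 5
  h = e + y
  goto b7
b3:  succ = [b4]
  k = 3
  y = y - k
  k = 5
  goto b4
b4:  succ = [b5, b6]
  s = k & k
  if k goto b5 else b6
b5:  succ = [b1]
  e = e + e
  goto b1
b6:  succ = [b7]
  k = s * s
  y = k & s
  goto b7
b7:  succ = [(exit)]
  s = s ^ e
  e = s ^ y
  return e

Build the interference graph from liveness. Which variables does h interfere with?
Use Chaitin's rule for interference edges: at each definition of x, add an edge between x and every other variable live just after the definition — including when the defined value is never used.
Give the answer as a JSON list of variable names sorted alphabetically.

Per-block:
  b0: {e,h,s,y} / ∅
  b1: {h} / {e}
  b2: {e,h} / {y}
  b3: {k,y} / {y}
  b4: {s} / {k}
  b5: {e} / {e}
  b6: {k,y} / {s}
  b7: {e,s} / {e,s,y}

Liveness:
  live b0: ∅→{e,s,y}
  live b1: {e,s,y}→{e,s,y}
  live b2: {s,y}→{e,s,y}
  live b3: {e,y}→{e,k,y}
  live b4: {e,k,y}→{e,s,y}
  live b5: {e,s,y}→{e,s,y}
  live b6: {e,s}→{e,s,y}
  live b7: {e,s,y}→∅

Interfere edges:
  e↔{h,k,s,y}
  h↔{e,s,y}
  k↔{e,s,y}
  s↔{e,h,k,y}
  y↔{e,h,k,s}

N(h) = ["e", "s", "y"]

Answer: ["e", "s", "y"]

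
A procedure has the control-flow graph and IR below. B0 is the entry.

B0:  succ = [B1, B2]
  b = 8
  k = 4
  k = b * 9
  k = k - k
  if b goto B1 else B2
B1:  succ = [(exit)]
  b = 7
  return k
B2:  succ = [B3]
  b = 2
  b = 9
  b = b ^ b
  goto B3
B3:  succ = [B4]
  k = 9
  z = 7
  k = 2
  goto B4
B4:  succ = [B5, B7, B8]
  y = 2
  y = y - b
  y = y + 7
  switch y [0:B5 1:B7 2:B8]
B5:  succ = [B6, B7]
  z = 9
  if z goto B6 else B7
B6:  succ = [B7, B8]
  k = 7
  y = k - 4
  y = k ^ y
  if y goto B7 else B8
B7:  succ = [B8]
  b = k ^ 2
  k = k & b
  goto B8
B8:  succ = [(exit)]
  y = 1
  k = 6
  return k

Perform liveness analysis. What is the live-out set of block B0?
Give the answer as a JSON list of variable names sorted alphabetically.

def/use:
  B0 def {b,k} use ∅
  B1 def {b} use {k}
  B2 def {b} use ∅
  B3 def {k,z} use ∅
  B4 def {y} use {b}
  B5 def {z} use ∅
  B6 def {k,y} use ∅
  B7 def {b,k} use {k}
  B8 def {k,y} use ∅

Backward fixpoint:
  B0: in=∅ out={k}
  B1: in={k} out=∅
  B2: in=∅ out={b}
  B3: in={b} out={b,k}
  B4: in={b,k} out={k}
  B5: in={k} out={k}
  B6: in=∅ out={k}
  B7: in={k} out=∅
  B8: in=∅ out=∅

live-out(B0) = ["k"]

Answer: ["k"]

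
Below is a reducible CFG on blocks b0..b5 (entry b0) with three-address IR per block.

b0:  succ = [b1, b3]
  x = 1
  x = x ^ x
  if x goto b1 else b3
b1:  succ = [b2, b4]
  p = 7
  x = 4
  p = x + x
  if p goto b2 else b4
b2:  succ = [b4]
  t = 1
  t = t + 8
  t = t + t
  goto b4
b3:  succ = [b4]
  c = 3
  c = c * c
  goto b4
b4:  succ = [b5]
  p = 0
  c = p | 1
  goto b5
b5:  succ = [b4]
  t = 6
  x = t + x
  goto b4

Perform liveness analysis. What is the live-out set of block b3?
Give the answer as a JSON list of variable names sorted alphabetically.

Per-block:
  b0: def={x} ue=∅
  b1: def={p,x} ue=∅
  b2: def={t} ue=∅
  b3: def={c} ue=∅
  b4: def={c,p} ue=∅
  b5: def={t,x} ue={x}

Liveness:
  b0: in=∅ out={x}
  b1: in=∅ out={x}
  b2: in={x} out={x}
  b3: in={x} out={x}
  b4: in={x} out={x}
  b5: in={x} out={x}

live-out(b3) = ["x"]

Answer: ["x"]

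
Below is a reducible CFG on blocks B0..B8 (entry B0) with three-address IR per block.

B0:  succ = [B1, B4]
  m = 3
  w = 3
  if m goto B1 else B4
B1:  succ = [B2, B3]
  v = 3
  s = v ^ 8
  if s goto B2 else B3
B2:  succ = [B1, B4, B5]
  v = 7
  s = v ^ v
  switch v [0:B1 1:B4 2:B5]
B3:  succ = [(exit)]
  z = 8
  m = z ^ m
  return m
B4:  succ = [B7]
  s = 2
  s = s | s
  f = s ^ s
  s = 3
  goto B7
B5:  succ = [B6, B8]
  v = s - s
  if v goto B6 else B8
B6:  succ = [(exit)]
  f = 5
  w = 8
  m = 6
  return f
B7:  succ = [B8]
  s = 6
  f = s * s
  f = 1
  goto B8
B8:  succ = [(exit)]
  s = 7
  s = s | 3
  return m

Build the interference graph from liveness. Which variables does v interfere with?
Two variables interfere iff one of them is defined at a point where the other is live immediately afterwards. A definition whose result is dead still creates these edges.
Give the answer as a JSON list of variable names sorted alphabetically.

Answer: ["m", "s"]

Analysis:
def/use:
  B0 def {m,w} use ∅
  B1 def {s,v} use ∅
  B2 def {s,v} use ∅
  B3 def {m,z} use {m}
  B4 def {f,s} use ∅
  B5 def {v} use {s}
  B6 def {f,m,w} use ∅
  B7 def {f,s} use ∅
  B8 def {s} use {m}

Liveness:
  B0: in=∅ out={m}
  B1: in={m} out={m}
  B2: in={m} out={m,s}
  B3: in={m} out=∅
  B4: in={m} out={m}
  B5: in={m,s} out={m}
  B6: in=∅ out=∅
  B7: in={m} out={m}
  B8: in={m} out=∅

Interference:
  f↔{m,w}
  m↔{f,s,v,w,z}
  s↔{m,v}
  v↔{m,s}
  w↔{f,m}
  z↔{m}

N(v) = ["m", "s"]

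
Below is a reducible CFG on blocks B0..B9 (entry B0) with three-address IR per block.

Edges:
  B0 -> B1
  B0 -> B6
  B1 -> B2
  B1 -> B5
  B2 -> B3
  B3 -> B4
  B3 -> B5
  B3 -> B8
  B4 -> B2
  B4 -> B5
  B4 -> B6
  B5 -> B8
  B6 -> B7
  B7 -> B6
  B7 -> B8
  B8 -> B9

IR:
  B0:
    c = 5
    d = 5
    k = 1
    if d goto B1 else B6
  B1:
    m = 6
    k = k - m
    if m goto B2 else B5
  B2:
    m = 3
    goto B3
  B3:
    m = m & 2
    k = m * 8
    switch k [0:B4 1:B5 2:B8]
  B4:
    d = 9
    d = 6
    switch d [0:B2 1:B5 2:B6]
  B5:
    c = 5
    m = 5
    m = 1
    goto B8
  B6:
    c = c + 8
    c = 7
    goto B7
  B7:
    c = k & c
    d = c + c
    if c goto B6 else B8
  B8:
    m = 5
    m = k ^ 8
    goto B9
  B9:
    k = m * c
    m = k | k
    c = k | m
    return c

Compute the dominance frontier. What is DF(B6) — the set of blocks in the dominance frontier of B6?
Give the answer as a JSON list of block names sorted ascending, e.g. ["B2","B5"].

Answer: ["B6", "B8"]

Working:
idom tree: B1←B0 B2←B1 B3←B2 B4←B3 B5←B1 B6←B0 B7←B6 B8←B0 B9←B8
Join-block Dom:
  B2: preds {B1,B4}: {B0,B1} ∩ {B0,B1,B2,B3,B4} = {B0,B1}; idom=B1
  B5: preds {B1,B3,B4}: {B0,B1} ∩ {B0,B1,B2,B3} ∩ {B0,B1,B2,B3,B4} = {B0,B1}; idom=B1
  B6: preds {B0,B4,B7}: {B0} ∩ {B0,B1,B2,B3,B4} ∩ {B0,B6,B7} = {B0}; idom=B0
  B8: preds {B3,B5,B7}: {B0,B1,B2,B3} ∩ {B0,B1,B5} ∩ {B0,B6,B7} = {B0}; idom=B0

DF derivation:
  B2←B1: walk · to B1
  B2←B4: walk B4→B3→B2 to B1
  B5←B1: walk · to B1
  B5←B3: walk B3→B2 to B1
  B5←B4: walk B4→B3→B2 to B1
  B6←B0: walk · to B0
  B6←B4: walk B4→B3→B2→B1 to B0
  B6←B7: walk B7→B6 to B0
  B8←B3: walk B3→B2→B1 to B0
  B8←B5: walk B5→B1 to B0
  B8←B7: walk B7→B6 to B0
  DF(B0)=∅
  DF(B1)={B6,B8}
  DF(B2)={B2,B5,B6,B8}
  DF(B3)={B2,B5,B6,B8}
  DF(B4)={B2,B5,B6}
  DF(B5)={B8}
  DF(B6)={B6,B8}
  DF(B7)={B6,B8}
  DF(B8)=∅
  DF(B9)=∅

DF(B6) = ["B6", "B8"]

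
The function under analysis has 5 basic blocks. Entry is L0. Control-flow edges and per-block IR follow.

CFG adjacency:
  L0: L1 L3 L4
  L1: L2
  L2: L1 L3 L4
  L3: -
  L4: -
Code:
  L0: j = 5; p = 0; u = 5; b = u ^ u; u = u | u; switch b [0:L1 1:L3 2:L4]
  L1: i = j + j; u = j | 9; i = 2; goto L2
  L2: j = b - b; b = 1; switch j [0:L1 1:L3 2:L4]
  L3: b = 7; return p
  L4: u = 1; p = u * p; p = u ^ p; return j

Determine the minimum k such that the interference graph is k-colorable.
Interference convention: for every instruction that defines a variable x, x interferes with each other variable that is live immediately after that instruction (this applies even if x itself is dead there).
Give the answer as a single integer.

Block summaries:
  L0: {b,j,p,u} / ∅
  L1: {i,u} / {j}
  L2: {b,j} / {b}
  L3: {b} / {p}
  L4: {p,u} / {j,p}

Liveness:
  L0 li=∅ lo={b,j,p}
  L1 li={b,j,p} lo={b,p}
  L2 li={b,p} lo={b,j,p}
  L3 li={p} lo=∅
  L4 li={j,p} lo=∅

Interfere edges:
  b — {i,j,p,u}
  i — {b,j,p}
  j — {b,i,p,u}
  p — {b,i,j,u}
  u — {b,j,p}

Colouring:
  lower bound: {b,i,j,p} mutually conflict ⇒ χ ≥ 4
  assign b→c0 i→c3 j→c1 p→c2 u→c3 — no edge inside a register ⇒ χ ≤ 4
  χ = 4

Answer: 4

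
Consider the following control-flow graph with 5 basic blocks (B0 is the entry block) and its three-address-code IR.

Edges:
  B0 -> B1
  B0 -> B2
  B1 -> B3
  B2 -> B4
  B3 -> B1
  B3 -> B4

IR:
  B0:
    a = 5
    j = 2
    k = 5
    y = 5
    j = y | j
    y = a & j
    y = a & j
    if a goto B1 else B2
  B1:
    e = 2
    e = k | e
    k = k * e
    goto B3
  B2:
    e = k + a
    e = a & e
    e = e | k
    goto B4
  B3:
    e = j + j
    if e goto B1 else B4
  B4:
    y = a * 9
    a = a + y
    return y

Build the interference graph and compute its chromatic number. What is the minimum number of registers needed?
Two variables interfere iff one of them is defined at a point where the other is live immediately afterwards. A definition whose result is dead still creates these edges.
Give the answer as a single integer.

Answer: 4

Analysis:
Block summaries:
  B0 def {a,j,k,y} use ∅
  B1 def {e,k} use {k}
  B2 def {e} use {a,k}
  B3 def {e} use {j}
  B4 def {a,y} use {a}

Liveness:
  live B0: ∅→{a,j,k}
  live B1: {a,j,k}→{a,j,k}
  live B2: {a,k}→{a}
  live B3: {a,j,k}→{a,j,k}
  live B4: {a}→∅

Interference:
  a — {e,j,k,y}
  e — {a,j,k}
  j — {a,e,k,y}
  k — {a,e,j,y}
  y — {a,j,k}

Chromatic number:
  lower bound: {a,e,j,k} mutually conflict ⇒ χ ≥ 4
  4-colouring: R0={a}  R1={j}  R2={k}  R3={e,y}
  χ = 4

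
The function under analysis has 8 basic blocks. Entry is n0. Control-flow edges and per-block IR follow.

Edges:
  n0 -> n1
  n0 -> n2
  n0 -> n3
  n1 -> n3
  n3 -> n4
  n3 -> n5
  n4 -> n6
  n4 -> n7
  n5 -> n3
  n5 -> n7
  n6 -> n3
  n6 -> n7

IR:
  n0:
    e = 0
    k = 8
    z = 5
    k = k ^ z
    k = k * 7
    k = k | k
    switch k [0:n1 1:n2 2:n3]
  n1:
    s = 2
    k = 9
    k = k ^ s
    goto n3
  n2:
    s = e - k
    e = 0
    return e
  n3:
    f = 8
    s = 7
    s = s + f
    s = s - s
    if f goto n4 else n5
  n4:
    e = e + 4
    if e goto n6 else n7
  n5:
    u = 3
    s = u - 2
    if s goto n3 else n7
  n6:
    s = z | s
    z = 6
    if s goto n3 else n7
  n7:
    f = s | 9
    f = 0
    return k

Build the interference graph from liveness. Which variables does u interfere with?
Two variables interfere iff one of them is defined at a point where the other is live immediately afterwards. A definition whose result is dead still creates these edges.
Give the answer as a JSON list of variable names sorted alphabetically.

Answer: ["e", "k", "z"]

Derivation:
def/use:
  n0: {e,k,z} / ∅
  n1: {k,s} / ∅
  n2: {e,s} / {e,k}
  n3: {f,s} / ∅
  n4: {e} / {e}
  n5: {s,u} / ∅
  n6: {s,z} / {s,z}
  n7: {f} / {k,s}

Backward fixpoint:
  n0: in=∅ out={e,k,z}
  n1: in={e,z} out={e,k,z}
  n2: in={e,k} out=∅
  n3: in={e,k,z} out={e,k,s,z}
  n4: in={e,k,s,z} out={e,k,s,z}
  n5: in={e,k,z} out={e,k,s,z}
  n6: in={e,k,s,z} out={e,k,s,z}
  n7: in={k,s} out=∅

Interfere edges:
  e: {f,k,s,u,z}
  f: {e,k,s,z}
  k: {e,f,s,u,z}
  s: {e,f,k,z}
  u: {e,k,z}
  z: {e,f,k,s,u}

N(u) = ["e", "k", "z"]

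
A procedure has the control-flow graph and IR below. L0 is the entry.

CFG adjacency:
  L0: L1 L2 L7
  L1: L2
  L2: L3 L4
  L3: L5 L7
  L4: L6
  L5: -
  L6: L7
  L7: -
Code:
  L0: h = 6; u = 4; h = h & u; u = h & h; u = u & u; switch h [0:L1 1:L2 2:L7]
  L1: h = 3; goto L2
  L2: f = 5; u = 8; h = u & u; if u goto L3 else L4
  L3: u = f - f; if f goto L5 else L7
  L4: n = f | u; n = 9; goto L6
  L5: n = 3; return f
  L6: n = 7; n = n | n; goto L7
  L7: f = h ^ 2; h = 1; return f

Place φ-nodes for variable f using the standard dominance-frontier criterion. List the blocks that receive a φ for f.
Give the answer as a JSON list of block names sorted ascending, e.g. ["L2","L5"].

idom tree: L1←L0 L2←L0 L3←L2 L4←L2 L5←L3 L6←L4 L7←L0
Join-block Dom:
  L2: preds {L0,L1}: {L0} ∩ {L0,L1} = {L0}; idom=L0
  L7: preds {L0,L3,L6}: {L0} ∩ {L0,L2,L3} ∩ {L0,L2,L4,L6} = {L0}; idom=L0

Frontier:
  L2←L0: walk · to L0
  L2←L1: walk L1 to L0
  L7←L0: walk · to L0
  L7←L3: walk L3→L2 to L0
  L7←L6: walk L6→L4→L2 to L0
  L0 → ∅
  L1 → {L2}
  L2 → {L7}
  L3 → {L7}
  L4 → {L7}
  L5 → ∅
  L6 → {L7}
  L7 → ∅

φ for f: defs {L2,L7}
  DF⁺ = {L7}

Answer: ["L7"]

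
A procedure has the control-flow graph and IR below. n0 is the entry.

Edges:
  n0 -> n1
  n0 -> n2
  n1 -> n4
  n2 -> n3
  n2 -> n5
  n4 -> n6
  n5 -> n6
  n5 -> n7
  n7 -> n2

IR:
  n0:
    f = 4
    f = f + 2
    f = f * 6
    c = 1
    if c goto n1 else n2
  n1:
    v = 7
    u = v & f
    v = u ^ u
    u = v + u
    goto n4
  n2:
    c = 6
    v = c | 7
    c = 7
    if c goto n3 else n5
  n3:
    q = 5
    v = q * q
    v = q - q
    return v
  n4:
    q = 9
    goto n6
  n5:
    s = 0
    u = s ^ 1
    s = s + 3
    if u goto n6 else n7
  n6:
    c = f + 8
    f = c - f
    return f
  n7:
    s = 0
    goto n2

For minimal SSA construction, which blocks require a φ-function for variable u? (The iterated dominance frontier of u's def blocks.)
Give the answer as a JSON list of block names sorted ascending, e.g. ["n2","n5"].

Answer: ["n2", "n6"]

Derivation:
idom tree: n1←n0 n2←n0 n3←n2 n4←n1 n5←n2 n6←n0 n7←n5
Dom at joins:
  n2: preds {n0,n7}: {n0} ∩ {n0,n2,n5,n7} = {n0}; idom=n0
  n6: preds {n4,n5}: {n0,n1,n4} ∩ {n0,n2,n5} = {n0}; idom=n0

DF derivation:
  n2←n0: walk · to n0
  n2←n7: walk n7→n5→n2 to n0
  n6←n4: walk n4→n1 to n0
  n6←n5: walk n5→n2 to n0
  n0 → ∅
  n1 → {n6}
  n2 → {n2,n6}
  n3 → ∅
  n4 → {n6}
  n5 → {n2,n6}
  n6 → ∅
  n7 → {n2}

φ for u: defs {n1,n5}
  DF⁺ = {n2,n6}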